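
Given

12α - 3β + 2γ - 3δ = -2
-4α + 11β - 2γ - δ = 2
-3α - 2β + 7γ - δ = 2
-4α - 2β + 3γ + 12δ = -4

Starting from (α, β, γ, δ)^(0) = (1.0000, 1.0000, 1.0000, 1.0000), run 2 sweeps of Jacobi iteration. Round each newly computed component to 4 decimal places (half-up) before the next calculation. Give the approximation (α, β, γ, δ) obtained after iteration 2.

(-0.1734, 0.4427, 0.5790, -0.4271)

Iteration 1:
  α = (-2 - (-3)·1.0000 - (2)·1.0000 - (-3)·1.0000) / (12) = 0.1667
  β = (2 - (-4)·1.0000 - (-2)·1.0000 - (-1)·1.0000) / (11) = 0.8182
  γ = (2 - (-3)·1.0000 - (-2)·1.0000 - (-1)·1.0000) / (7) = 1.1429
  δ = (-4 - (-4)·1.0000 - (-2)·1.0000 - (3)·1.0000) / (12) = -0.0833
Iteration 2:
  α = (-2 - (-3)·0.8182 - (2)·1.1429 - (-3)·-0.0833) / (12) = -0.1734
  β = (2 - (-4)·0.1667 - (-2)·1.1429 - (-1)·-0.0833) / (11) = 0.4427
  γ = (2 - (-3)·0.1667 - (-2)·0.8182 - (-1)·-0.0833) / (7) = 0.5790
  δ = (-4 - (-4)·0.1667 - (-2)·0.8182 - (3)·1.1429) / (12) = -0.4271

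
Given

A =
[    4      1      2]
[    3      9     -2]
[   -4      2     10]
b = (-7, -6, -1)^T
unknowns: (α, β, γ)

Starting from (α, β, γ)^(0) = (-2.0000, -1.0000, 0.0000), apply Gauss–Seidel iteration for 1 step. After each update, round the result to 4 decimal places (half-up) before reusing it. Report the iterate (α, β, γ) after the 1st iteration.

Iteration 1:
  α = (-7 - (1)·-1.0000 - (2)·0.0000) / (4) = -1.5000
  β = (-6 - (3)·-1.5000 - (-2)·0.0000) / (9) = -0.1667
  γ = (-1 - (-4)·-1.5000 - (2)·-0.1667) / (10) = -0.6667

(-1.5000, -0.1667, -0.6667)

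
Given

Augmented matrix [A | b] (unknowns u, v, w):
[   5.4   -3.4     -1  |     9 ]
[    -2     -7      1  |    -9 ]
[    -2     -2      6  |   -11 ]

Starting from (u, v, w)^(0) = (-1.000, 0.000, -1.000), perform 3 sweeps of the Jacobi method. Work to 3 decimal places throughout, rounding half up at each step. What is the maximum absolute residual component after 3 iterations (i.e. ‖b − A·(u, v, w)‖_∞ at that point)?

0.640

Iteration 1:
  u = (9 - (-3.4)·0.000 - (-1)·-1.000) / (5.4) = 1.481
  v = (-9 - (-2)·-1.000 - (1)·-1.000) / (-7) = 1.429
  w = (-11 - (-2)·-1.000 - (-2)·0.000) / (6) = -2.167
Iteration 2:
  u = (9 - (-3.4)·1.429 - (-1)·-2.167) / (5.4) = 2.165
  v = (-9 - (-2)·1.481 - (1)·-2.167) / (-7) = 0.553
  w = (-11 - (-2)·1.481 - (-2)·1.429) / (6) = -0.863
Iteration 3:
  u = (9 - (-3.4)·0.553 - (-1)·-0.863) / (5.4) = 1.855
  v = (-9 - (-2)·2.165 - (1)·-0.863) / (-7) = 0.544
  w = (-11 - (-2)·2.165 - (-2)·0.553) / (6) = -0.927
Residual b − A·x = (-0.094, -0.555, -0.640); ∞-norm = 0.640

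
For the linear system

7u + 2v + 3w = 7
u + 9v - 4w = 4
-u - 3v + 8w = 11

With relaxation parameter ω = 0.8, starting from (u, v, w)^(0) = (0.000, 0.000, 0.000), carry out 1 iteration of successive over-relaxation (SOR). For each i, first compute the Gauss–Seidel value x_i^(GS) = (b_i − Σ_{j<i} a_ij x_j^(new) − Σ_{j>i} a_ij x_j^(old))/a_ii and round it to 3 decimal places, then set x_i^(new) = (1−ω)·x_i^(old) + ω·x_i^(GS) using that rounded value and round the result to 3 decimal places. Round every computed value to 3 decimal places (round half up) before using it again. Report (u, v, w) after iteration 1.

Iteration 1:
  u: GS value = (7 - (2)·0.000 - (3)·0.000) / (7) = 1.000;  u ← (1−ω)·0.000 + ω·1.000 = 0.800
  v: GS value = (4 - (1)·0.800 - (-4)·0.000) / (9) = 0.356;  v ← (1−ω)·0.000 + ω·0.356 = 0.285
  w: GS value = (11 - (-1)·0.800 - (-3)·0.285) / (8) = 1.582;  w ← (1−ω)·0.000 + ω·1.582 = 1.266

(0.800, 0.285, 1.266)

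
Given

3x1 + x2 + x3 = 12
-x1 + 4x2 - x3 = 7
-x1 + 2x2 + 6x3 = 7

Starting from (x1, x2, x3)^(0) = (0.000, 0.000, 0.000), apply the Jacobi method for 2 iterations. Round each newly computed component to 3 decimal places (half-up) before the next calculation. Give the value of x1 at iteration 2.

Iteration 1:
  x1 = (12 - (1)·0.000 - (1)·0.000) / (3) = 4.000
  x2 = (7 - (-1)·0.000 - (-1)·0.000) / (4) = 1.750
  x3 = (7 - (-1)·0.000 - (2)·0.000) / (6) = 1.167
Iteration 2:
  x1 = (12 - (1)·1.750 - (1)·1.167) / (3) = 3.028
  x2 = (7 - (-1)·4.000 - (-1)·1.167) / (4) = 3.042
  x3 = (7 - (-1)·4.000 - (2)·1.750) / (6) = 1.250

3.028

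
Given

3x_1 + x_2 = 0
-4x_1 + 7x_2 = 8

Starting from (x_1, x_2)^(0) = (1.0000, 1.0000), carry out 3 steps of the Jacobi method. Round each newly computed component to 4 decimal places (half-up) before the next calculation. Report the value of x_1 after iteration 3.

Iteration 1:
  x_1 = (0 - (1)·1.0000) / (3) = -0.3333
  x_2 = (8 - (-4)·1.0000) / (7) = 1.7143
Iteration 2:
  x_1 = (0 - (1)·1.7143) / (3) = -0.5714
  x_2 = (8 - (-4)·-0.3333) / (7) = 0.9524
Iteration 3:
  x_1 = (0 - (1)·0.9524) / (3) = -0.3175
  x_2 = (8 - (-4)·-0.5714) / (7) = 0.8163

-0.3175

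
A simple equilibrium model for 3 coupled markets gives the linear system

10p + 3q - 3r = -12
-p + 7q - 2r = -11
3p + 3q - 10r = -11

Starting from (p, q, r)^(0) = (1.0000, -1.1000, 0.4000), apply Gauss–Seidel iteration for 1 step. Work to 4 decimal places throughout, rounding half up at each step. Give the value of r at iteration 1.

Iteration 1:
  p = (-12 - (3)·-1.1000 - (-3)·0.4000) / (10) = -0.7500
  q = (-11 - (-1)·-0.7500 - (-2)·0.4000) / (7) = -1.5643
  r = (-11 - (3)·-0.7500 - (3)·-1.5643) / (-10) = 0.4057

0.4057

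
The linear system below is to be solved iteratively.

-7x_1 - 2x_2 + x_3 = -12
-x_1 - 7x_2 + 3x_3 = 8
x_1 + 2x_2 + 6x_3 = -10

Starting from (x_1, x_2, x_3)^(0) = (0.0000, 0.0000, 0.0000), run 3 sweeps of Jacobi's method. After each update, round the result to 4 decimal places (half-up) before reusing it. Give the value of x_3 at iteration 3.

-1.2664

Iteration 1:
  x_1 = (-12 - (-2)·0.0000 - (1)·0.0000) / (-7) = 1.7143
  x_2 = (8 - (-1)·0.0000 - (3)·0.0000) / (-7) = -1.1429
  x_3 = (-10 - (1)·0.0000 - (2)·0.0000) / (6) = -1.6667
Iteration 2:
  x_1 = (-12 - (-2)·-1.1429 - (1)·-1.6667) / (-7) = 1.8027
  x_2 = (8 - (-1)·1.7143 - (3)·-1.6667) / (-7) = -2.1021
  x_3 = (-10 - (1)·1.7143 - (2)·-1.1429) / (6) = -1.5714
Iteration 3:
  x_1 = (-12 - (-2)·-2.1021 - (1)·-1.5714) / (-7) = 2.0904
  x_2 = (8 - (-1)·1.8027 - (3)·-1.5714) / (-7) = -2.0738
  x_3 = (-10 - (1)·1.8027 - (2)·-2.1021) / (6) = -1.2664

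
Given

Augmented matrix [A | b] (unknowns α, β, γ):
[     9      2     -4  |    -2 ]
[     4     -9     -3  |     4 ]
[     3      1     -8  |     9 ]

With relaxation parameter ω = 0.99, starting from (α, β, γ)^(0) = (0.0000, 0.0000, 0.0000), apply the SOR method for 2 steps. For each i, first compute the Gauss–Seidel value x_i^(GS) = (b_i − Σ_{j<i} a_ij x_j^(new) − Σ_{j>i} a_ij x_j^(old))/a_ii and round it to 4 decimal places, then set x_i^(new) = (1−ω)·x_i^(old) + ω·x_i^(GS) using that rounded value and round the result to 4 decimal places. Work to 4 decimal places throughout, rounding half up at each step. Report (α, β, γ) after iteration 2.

(-0.6594, -0.3191, -1.4107)

Iteration 1:
  α: GS value = (-2 - (2)·0.0000 - (-4)·0.0000) / (9) = -0.2222;  α ← (1−ω)·0.0000 + ω·-0.2222 = -0.2200
  β: GS value = (4 - (4)·-0.2200 - (-3)·0.0000) / (-9) = -0.5422;  β ← (1−ω)·0.0000 + ω·-0.5422 = -0.5368
  γ: GS value = (9 - (3)·-0.2200 - (1)·-0.5368) / (-8) = -1.2746;  γ ← (1−ω)·0.0000 + ω·-1.2746 = -1.2619
Iteration 2:
  α: GS value = (-2 - (2)·-0.5368 - (-4)·-1.2619) / (9) = -0.6638;  α ← (1−ω)·-0.2200 + ω·-0.6638 = -0.6594
  β: GS value = (4 - (4)·-0.6594 - (-3)·-1.2619) / (-9) = -0.3169;  β ← (1−ω)·-0.5368 + ω·-0.3169 = -0.3191
  γ: GS value = (9 - (3)·-0.6594 - (1)·-0.3191) / (-8) = -1.4122;  γ ← (1−ω)·-1.2619 + ω·-1.4122 = -1.4107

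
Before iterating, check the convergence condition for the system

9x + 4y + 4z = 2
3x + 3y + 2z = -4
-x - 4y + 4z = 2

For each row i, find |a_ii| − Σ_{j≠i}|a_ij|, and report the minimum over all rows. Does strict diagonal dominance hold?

row 1: |9| − (4+4) = 1
row 2: |3| − (3+2) = -2
row 3: |4| − (1+4) = -1
minimum over rows = -2 → not strictly diagonally dominant

-2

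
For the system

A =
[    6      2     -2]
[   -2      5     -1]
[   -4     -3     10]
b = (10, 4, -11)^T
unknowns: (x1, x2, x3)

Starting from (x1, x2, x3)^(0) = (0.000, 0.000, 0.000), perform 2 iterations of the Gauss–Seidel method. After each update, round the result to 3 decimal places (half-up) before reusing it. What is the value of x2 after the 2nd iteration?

1.273

Iteration 1:
  x1 = (10 - (2)·0.000 - (-2)·0.000) / (6) = 1.667
  x2 = (4 - (-2)·1.667 - (-1)·0.000) / (5) = 1.467
  x3 = (-11 - (-4)·1.667 - (-3)·1.467) / (10) = 0.007
Iteration 2:
  x1 = (10 - (2)·1.467 - (-2)·0.007) / (6) = 1.180
  x2 = (4 - (-2)·1.180 - (-1)·0.007) / (5) = 1.273
  x3 = (-11 - (-4)·1.180 - (-3)·1.273) / (10) = -0.246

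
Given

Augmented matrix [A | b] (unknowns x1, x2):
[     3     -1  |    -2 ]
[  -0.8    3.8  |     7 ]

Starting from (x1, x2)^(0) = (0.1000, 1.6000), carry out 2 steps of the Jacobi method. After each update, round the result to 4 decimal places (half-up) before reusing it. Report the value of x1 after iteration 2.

Iteration 1:
  x1 = (-2 - (-1)·1.6000) / (3) = -0.1333
  x2 = (7 - (-0.8)·0.1000) / (3.8) = 1.8632
Iteration 2:
  x1 = (-2 - (-1)·1.8632) / (3) = -0.0456
  x2 = (7 - (-0.8)·-0.1333) / (3.8) = 1.8140

-0.0456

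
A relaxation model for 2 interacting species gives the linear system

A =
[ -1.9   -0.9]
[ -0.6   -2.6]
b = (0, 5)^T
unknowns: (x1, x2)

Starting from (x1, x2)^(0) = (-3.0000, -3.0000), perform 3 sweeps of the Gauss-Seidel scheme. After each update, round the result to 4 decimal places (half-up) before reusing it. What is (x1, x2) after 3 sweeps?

(1.0275, -2.1602)

Iteration 1:
  x1 = (0 - (-0.9)·-3.0000) / (-1.9) = 1.4211
  x2 = (5 - (-0.6)·1.4211) / (-2.6) = -2.2510
Iteration 2:
  x1 = (0 - (-0.9)·-2.2510) / (-1.9) = 1.0663
  x2 = (5 - (-0.6)·1.0663) / (-2.6) = -2.1691
Iteration 3:
  x1 = (0 - (-0.9)·-2.1691) / (-1.9) = 1.0275
  x2 = (5 - (-0.6)·1.0275) / (-2.6) = -2.1602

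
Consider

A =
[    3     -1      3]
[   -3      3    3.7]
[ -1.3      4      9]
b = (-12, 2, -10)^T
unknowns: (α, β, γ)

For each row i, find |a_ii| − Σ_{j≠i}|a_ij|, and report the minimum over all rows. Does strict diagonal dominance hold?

row 1: |3| − (1+3) = -1
row 2: |3| − (3+3.7) = -3.7
row 3: |9| − (1.3+4) = 3.7
minimum over rows = -3.7 → not strictly diagonally dominant

-3.7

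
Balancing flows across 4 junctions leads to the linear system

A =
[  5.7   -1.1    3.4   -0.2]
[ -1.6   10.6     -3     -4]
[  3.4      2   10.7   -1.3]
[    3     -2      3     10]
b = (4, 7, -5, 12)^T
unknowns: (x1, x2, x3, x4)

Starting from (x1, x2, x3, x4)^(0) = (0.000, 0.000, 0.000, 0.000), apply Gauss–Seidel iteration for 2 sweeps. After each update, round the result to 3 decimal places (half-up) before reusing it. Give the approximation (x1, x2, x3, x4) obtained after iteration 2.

Iteration 1:
  x1 = (4 - (-1.1)·0.000 - (3.4)·0.000 - (-0.2)·0.000) / (5.7) = 0.702
  x2 = (7 - (-1.6)·0.702 - (-3)·0.000 - (-4)·0.000) / (10.6) = 0.766
  x3 = (-5 - (3.4)·0.702 - (2)·0.766 - (-1.3)·0.000) / (10.7) = -0.834
  x4 = (12 - (3)·0.702 - (-2)·0.766 - (3)·-0.834) / (10) = 1.393
Iteration 2:
  x1 = (4 - (-1.1)·0.766 - (3.4)·-0.834 - (-0.2)·1.393) / (5.7) = 1.396
  x2 = (7 - (-1.6)·1.396 - (-3)·-0.834 - (-4)·1.393) / (10.6) = 1.161
  x3 = (-5 - (3.4)·1.396 - (2)·1.161 - (-1.3)·1.393) / (10.7) = -0.959
  x4 = (12 - (3)·1.396 - (-2)·1.161 - (3)·-0.959) / (10) = 1.301

(1.396, 1.161, -0.959, 1.301)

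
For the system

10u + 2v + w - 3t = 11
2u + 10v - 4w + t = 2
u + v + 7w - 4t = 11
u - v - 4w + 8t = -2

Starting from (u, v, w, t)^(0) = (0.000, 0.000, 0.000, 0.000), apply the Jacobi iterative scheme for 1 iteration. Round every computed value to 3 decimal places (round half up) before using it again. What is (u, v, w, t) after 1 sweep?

(1.100, 0.200, 1.571, -0.250)

Iteration 1:
  u = (11 - (2)·0.000 - (1)·0.000 - (-3)·0.000) / (10) = 1.100
  v = (2 - (2)·0.000 - (-4)·0.000 - (1)·0.000) / (10) = 0.200
  w = (11 - (1)·0.000 - (1)·0.000 - (-4)·0.000) / (7) = 1.571
  t = (-2 - (1)·0.000 - (-1)·0.000 - (-4)·0.000) / (8) = -0.250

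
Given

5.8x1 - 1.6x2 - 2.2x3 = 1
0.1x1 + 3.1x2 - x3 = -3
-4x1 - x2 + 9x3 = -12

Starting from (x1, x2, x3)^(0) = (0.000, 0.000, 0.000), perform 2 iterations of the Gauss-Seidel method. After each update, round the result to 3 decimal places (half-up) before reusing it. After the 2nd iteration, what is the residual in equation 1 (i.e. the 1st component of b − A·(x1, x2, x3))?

Iteration 1:
  x1 = (1 - (-1.6)·0.000 - (-2.2)·0.000) / (5.8) = 0.172
  x2 = (-3 - (0.1)·0.172 - (-1)·0.000) / (3.1) = -0.973
  x3 = (-12 - (-4)·0.172 - (-1)·-0.973) / (9) = -1.365
Iteration 2:
  x1 = (1 - (-1.6)·-0.973 - (-2.2)·-1.365) / (5.8) = -0.614
  x2 = (-3 - (0.1)·-0.614 - (-1)·-1.365) / (3.1) = -1.388
  x3 = (-12 - (-4)·-0.614 - (-1)·-1.388) / (9) = -1.760
Residual b − A·x = (-1.532, -0.396, -0.004)

-1.532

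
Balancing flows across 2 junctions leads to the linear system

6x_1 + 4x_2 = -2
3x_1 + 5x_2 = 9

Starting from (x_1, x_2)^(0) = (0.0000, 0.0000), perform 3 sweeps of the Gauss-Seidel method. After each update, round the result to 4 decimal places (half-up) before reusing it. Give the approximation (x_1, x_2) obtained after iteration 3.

(-2.2000, 3.1200)

Iteration 1:
  x_1 = (-2 - (4)·0.0000) / (6) = -0.3333
  x_2 = (9 - (3)·-0.3333) / (5) = 2.0000
Iteration 2:
  x_1 = (-2 - (4)·2.0000) / (6) = -1.6667
  x_2 = (9 - (3)·-1.6667) / (5) = 2.8000
Iteration 3:
  x_1 = (-2 - (4)·2.8000) / (6) = -2.2000
  x_2 = (9 - (3)·-2.2000) / (5) = 3.1200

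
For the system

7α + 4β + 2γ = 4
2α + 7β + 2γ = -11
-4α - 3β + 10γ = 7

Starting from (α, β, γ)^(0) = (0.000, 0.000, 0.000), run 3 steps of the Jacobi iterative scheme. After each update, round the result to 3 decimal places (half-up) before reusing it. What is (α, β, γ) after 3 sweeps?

Iteration 1:
  α = (4 - (4)·0.000 - (2)·0.000) / (7) = 0.571
  β = (-11 - (2)·0.000 - (2)·0.000) / (7) = -1.571
  γ = (7 - (-4)·0.000 - (-3)·0.000) / (10) = 0.700
Iteration 2:
  α = (4 - (4)·-1.571 - (2)·0.700) / (7) = 1.269
  β = (-11 - (2)·0.571 - (2)·0.700) / (7) = -1.935
  γ = (7 - (-4)·0.571 - (-3)·-1.571) / (10) = 0.457
Iteration 3:
  α = (4 - (4)·-1.935 - (2)·0.457) / (7) = 1.547
  β = (-11 - (2)·1.269 - (2)·0.457) / (7) = -2.065
  γ = (7 - (-4)·1.269 - (-3)·-1.935) / (10) = 0.627

(1.547, -2.065, 0.627)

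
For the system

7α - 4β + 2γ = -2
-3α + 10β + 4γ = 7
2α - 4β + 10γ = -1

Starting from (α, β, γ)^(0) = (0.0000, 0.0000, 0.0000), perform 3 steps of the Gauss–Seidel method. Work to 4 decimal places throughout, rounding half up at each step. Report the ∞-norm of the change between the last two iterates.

Iteration 1:
  α = (-2 - (-4)·0.0000 - (2)·0.0000) / (7) = -0.2857
  β = (7 - (-3)·-0.2857 - (4)·0.0000) / (10) = 0.6143
  γ = (-1 - (2)·-0.2857 - (-4)·0.6143) / (10) = 0.2029
Iteration 2:
  α = (-2 - (-4)·0.6143 - (2)·0.2029) / (7) = 0.0073
  β = (7 - (-3)·0.0073 - (4)·0.2029) / (10) = 0.6210
  γ = (-1 - (2)·0.0073 - (-4)·0.6210) / (10) = 0.1469
Iteration 3:
  α = (-2 - (-4)·0.6210 - (2)·0.1469) / (7) = 0.0272
  β = (7 - (-3)·0.0272 - (4)·0.1469) / (10) = 0.6494
  γ = (-1 - (2)·0.0272 - (-4)·0.6494) / (10) = 0.1543
Change: (0.0199, 0.0284, 0.0074) → max |·| = 0.0284

0.0284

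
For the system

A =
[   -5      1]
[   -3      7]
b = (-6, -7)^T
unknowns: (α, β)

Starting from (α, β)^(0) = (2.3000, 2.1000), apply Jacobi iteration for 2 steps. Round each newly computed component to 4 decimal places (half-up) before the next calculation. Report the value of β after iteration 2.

-0.3057

Iteration 1:
  α = (-6 - (1)·2.1000) / (-5) = 1.6200
  β = (-7 - (-3)·2.3000) / (7) = -0.0143
Iteration 2:
  α = (-6 - (1)·-0.0143) / (-5) = 1.1971
  β = (-7 - (-3)·1.6200) / (7) = -0.3057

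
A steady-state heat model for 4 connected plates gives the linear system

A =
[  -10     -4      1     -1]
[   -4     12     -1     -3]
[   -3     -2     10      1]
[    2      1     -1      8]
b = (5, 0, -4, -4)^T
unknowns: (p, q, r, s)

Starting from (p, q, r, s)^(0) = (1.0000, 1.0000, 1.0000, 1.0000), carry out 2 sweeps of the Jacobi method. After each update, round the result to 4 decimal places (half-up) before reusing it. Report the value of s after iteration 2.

-0.3583

Iteration 1:
  p = (5 - (-4)·1.0000 - (1)·1.0000 - (-1)·1.0000) / (-10) = -0.9000
  q = (0 - (-4)·1.0000 - (-1)·1.0000 - (-3)·1.0000) / (12) = 0.6667
  r = (-4 - (-3)·1.0000 - (-2)·1.0000 - (1)·1.0000) / (10) = 0.0000
  s = (-4 - (2)·1.0000 - (1)·1.0000 - (-1)·1.0000) / (8) = -0.7500
Iteration 2:
  p = (5 - (-4)·0.6667 - (1)·0.0000 - (-1)·-0.7500) / (-10) = -0.6917
  q = (0 - (-4)·-0.9000 - (-1)·0.0000 - (-3)·-0.7500) / (12) = -0.4875
  r = (-4 - (-3)·-0.9000 - (-2)·0.6667 - (1)·-0.7500) / (10) = -0.4617
  s = (-4 - (2)·-0.9000 - (1)·0.6667 - (-1)·0.0000) / (8) = -0.3583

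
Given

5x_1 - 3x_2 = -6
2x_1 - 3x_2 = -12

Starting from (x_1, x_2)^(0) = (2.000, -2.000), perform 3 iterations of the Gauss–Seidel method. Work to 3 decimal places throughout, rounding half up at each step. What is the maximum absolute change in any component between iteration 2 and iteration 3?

1.056

Iteration 1:
  x_1 = (-6 - (-3)·-2.000) / (5) = -2.400
  x_2 = (-12 - (2)·-2.400) / (-3) = 2.400
Iteration 2:
  x_1 = (-6 - (-3)·2.400) / (5) = 0.240
  x_2 = (-12 - (2)·0.240) / (-3) = 4.160
Iteration 3:
  x_1 = (-6 - (-3)·4.160) / (5) = 1.296
  x_2 = (-12 - (2)·1.296) / (-3) = 4.864
Change: (1.056, 0.704) → max |·| = 1.056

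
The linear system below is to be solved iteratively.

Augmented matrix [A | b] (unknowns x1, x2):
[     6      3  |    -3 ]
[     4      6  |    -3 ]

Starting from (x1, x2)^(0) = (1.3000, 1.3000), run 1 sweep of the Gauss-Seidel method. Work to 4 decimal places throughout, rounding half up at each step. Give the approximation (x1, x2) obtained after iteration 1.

Iteration 1:
  x1 = (-3 - (3)·1.3000) / (6) = -1.1500
  x2 = (-3 - (4)·-1.1500) / (6) = 0.2667

(-1.1500, 0.2667)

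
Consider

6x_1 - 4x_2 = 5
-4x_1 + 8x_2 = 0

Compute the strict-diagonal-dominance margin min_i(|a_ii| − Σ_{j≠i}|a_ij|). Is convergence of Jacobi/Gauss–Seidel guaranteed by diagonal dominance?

2

row 1: |6| − (4) = 2
row 2: |8| − (4) = 4
minimum over rows = 2 → strictly diagonally dominant (convergence guaranteed)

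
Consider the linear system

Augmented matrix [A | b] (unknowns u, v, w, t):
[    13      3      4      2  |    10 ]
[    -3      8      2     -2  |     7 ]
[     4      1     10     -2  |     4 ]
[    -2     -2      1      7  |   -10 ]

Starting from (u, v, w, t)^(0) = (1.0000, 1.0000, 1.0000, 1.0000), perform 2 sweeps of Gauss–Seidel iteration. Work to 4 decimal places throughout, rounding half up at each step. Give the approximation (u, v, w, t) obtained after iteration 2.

Iteration 1:
  u = (10 - (3)·1.0000 - (4)·1.0000 - (2)·1.0000) / (13) = 0.0769
  v = (7 - (-3)·0.0769 - (2)·1.0000 - (-2)·1.0000) / (8) = 0.9038
  w = (4 - (4)·0.0769 - (1)·0.9038 - (-2)·1.0000) / (10) = 0.4789
  t = (-10 - (-2)·0.0769 - (-2)·0.9038 - (1)·0.4789) / (7) = -1.2168
Iteration 2:
  u = (10 - (3)·0.9038 - (4)·0.4789 - (2)·-1.2168) / (13) = 0.6005
  v = (7 - (-3)·0.6005 - (2)·0.4789 - (-2)·-1.2168) / (8) = 0.6763
  w = (4 - (4)·0.6005 - (1)·0.6763 - (-2)·-1.2168) / (10) = -0.1512
  t = (-10 - (-2)·0.6005 - (-2)·0.6763 - (1)·-0.1512) / (7) = -1.0422

(0.6005, 0.6763, -0.1512, -1.0422)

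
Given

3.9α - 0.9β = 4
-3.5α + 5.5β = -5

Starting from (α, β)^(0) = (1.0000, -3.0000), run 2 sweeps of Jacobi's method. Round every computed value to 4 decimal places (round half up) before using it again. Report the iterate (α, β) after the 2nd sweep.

(0.9627, -0.6970)

Iteration 1:
  α = (4 - (-0.9)·-3.0000) / (3.9) = 0.3333
  β = (-5 - (-3.5)·1.0000) / (5.5) = -0.2727
Iteration 2:
  α = (4 - (-0.9)·-0.2727) / (3.9) = 0.9627
  β = (-5 - (-3.5)·0.3333) / (5.5) = -0.6970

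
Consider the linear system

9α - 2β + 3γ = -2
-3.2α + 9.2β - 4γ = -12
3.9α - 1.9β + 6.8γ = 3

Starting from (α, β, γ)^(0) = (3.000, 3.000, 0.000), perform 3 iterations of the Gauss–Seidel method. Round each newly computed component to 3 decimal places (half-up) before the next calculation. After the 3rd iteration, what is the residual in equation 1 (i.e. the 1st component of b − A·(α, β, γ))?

-0.256

Iteration 1:
  α = (-2 - (-2)·3.000 - (3)·0.000) / (9) = 0.444
  β = (-12 - (-3.2)·0.444 - (-4)·0.000) / (9.2) = -1.150
  γ = (3 - (3.9)·0.444 - (-1.9)·-1.150) / (6.8) = -0.135
Iteration 2:
  α = (-2 - (-2)·-1.150 - (3)·-0.135) / (9) = -0.433
  β = (-12 - (-3.2)·-0.433 - (-4)·-0.135) / (9.2) = -1.514
  γ = (3 - (3.9)·-0.433 - (-1.9)·-1.514) / (6.8) = 0.266
Iteration 3:
  α = (-2 - (-2)·-1.514 - (3)·0.266) / (9) = -0.647
  β = (-12 - (-3.2)·-0.647 - (-4)·0.266) / (9.2) = -1.414
  γ = (3 - (3.9)·-0.647 - (-1.9)·-1.414) / (6.8) = 0.417
Residual b − A·x = (-0.256, 0.606, 0.001)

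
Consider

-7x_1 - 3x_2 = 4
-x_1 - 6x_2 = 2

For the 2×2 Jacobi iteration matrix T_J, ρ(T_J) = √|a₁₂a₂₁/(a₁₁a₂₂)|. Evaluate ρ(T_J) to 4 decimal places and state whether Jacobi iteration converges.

0.2673

a₁₂a₂₁/(a₁₁a₂₂) = (-3)·(-1) / ((-7)·(-6)) = 0.071429
ρ = √|0.071429| = √0.071429 = 0.2673
ρ < 1, so Jacobi converges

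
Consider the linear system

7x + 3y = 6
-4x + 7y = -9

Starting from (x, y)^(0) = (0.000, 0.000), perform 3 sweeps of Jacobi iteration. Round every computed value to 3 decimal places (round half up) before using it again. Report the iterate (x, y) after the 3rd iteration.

(1.198, -0.481)

Iteration 1:
  x = (6 - (3)·0.000) / (7) = 0.857
  y = (-9 - (-4)·0.000) / (7) = -1.286
Iteration 2:
  x = (6 - (3)·-1.286) / (7) = 1.408
  y = (-9 - (-4)·0.857) / (7) = -0.796
Iteration 3:
  x = (6 - (3)·-0.796) / (7) = 1.198
  y = (-9 - (-4)·1.408) / (7) = -0.481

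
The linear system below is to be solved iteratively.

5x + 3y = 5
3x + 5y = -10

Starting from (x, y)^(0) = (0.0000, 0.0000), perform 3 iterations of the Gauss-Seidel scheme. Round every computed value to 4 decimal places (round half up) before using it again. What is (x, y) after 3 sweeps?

(3.1216, -3.8730)

Iteration 1:
  x = (5 - (3)·0.0000) / (5) = 1.0000
  y = (-10 - (3)·1.0000) / (5) = -2.6000
Iteration 2:
  x = (5 - (3)·-2.6000) / (5) = 2.5600
  y = (-10 - (3)·2.5600) / (5) = -3.5360
Iteration 3:
  x = (5 - (3)·-3.5360) / (5) = 3.1216
  y = (-10 - (3)·3.1216) / (5) = -3.8730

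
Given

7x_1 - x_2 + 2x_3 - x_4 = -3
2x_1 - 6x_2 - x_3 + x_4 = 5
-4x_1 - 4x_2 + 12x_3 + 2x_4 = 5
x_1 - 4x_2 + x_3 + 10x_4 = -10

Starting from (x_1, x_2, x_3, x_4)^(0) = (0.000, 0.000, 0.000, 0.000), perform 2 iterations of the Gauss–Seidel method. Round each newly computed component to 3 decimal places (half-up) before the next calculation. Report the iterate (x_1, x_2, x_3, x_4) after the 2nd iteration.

Iteration 1:
  x_1 = (-3 - (-1)·0.000 - (2)·0.000 - (-1)·0.000) / (7) = -0.429
  x_2 = (5 - (2)·-0.429 - (-1)·0.000 - (1)·0.000) / (-6) = -0.976
  x_3 = (5 - (-4)·-0.429 - (-4)·-0.976 - (2)·0.000) / (12) = -0.052
  x_4 = (-10 - (1)·-0.429 - (-4)·-0.976 - (1)·-0.052) / (10) = -1.342
Iteration 2:
  x_1 = (-3 - (-1)·-0.976 - (2)·-0.052 - (-1)·-1.342) / (7) = -0.745
  x_2 = (5 - (2)·-0.745 - (-1)·-0.052 - (1)·-1.342) / (-6) = -1.297
  x_3 = (5 - (-4)·-0.745 - (-4)·-1.297 - (2)·-1.342) / (12) = -0.040
  x_4 = (-10 - (1)·-0.745 - (-4)·-1.297 - (1)·-0.040) / (10) = -1.440

(-0.745, -1.297, -0.040, -1.440)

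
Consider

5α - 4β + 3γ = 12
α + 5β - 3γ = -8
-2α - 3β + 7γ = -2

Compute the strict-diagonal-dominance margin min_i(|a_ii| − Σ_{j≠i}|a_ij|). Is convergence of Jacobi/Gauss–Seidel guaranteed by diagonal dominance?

row 1: |5| − (4+3) = -2
row 2: |5| − (1+3) = 1
row 3: |7| − (2+3) = 2
minimum over rows = -2 → not strictly diagonally dominant

-2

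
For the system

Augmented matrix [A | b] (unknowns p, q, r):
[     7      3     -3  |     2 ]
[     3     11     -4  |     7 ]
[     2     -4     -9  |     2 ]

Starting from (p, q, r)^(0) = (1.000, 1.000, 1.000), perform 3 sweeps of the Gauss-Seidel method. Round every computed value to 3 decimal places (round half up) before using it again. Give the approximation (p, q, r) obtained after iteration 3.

(-0.169, 0.488, -0.477)

Iteration 1:
  p = (2 - (3)·1.000 - (-3)·1.000) / (7) = 0.286
  q = (7 - (3)·0.286 - (-4)·1.000) / (11) = 0.922
  r = (2 - (2)·0.286 - (-4)·0.922) / (-9) = -0.568
Iteration 2:
  p = (2 - (3)·0.922 - (-3)·-0.568) / (7) = -0.353
  q = (7 - (3)·-0.353 - (-4)·-0.568) / (11) = 0.526
  r = (2 - (2)·-0.353 - (-4)·0.526) / (-9) = -0.534
Iteration 3:
  p = (2 - (3)·0.526 - (-3)·-0.534) / (7) = -0.169
  q = (7 - (3)·-0.169 - (-4)·-0.534) / (11) = 0.488
  r = (2 - (2)·-0.169 - (-4)·0.488) / (-9) = -0.477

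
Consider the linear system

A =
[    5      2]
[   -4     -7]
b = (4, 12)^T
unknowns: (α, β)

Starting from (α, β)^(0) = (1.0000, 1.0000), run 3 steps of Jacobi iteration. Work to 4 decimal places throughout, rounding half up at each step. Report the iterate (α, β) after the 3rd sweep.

(1.5772, -2.6939)

Iteration 1:
  α = (4 - (2)·1.0000) / (5) = 0.4000
  β = (12 - (-4)·1.0000) / (-7) = -2.2857
Iteration 2:
  α = (4 - (2)·-2.2857) / (5) = 1.7143
  β = (12 - (-4)·0.4000) / (-7) = -1.9429
Iteration 3:
  α = (4 - (2)·-1.9429) / (5) = 1.5772
  β = (12 - (-4)·1.7143) / (-7) = -2.6939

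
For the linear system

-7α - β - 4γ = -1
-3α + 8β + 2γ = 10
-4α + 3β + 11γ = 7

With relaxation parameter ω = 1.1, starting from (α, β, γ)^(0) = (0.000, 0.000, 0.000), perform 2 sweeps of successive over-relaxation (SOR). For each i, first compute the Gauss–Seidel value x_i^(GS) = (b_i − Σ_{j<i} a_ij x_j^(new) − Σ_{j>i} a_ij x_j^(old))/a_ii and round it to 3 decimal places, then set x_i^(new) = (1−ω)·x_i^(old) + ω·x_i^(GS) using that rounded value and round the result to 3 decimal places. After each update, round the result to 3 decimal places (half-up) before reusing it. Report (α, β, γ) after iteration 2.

(-0.293, 1.019, 0.244)

Iteration 1:
  α: GS value = (-1 - (-1)·0.000 - (-4)·0.000) / (-7) = 0.143;  α ← (1−ω)·0.000 + ω·0.143 = 0.157
  β: GS value = (10 - (-3)·0.157 - (2)·0.000) / (8) = 1.309;  β ← (1−ω)·0.000 + ω·1.309 = 1.440
  γ: GS value = (7 - (-4)·0.157 - (3)·1.440) / (11) = 0.301;  γ ← (1−ω)·0.000 + ω·0.301 = 0.331
Iteration 2:
  α: GS value = (-1 - (-1)·1.440 - (-4)·0.331) / (-7) = -0.252;  α ← (1−ω)·0.157 + ω·-0.252 = -0.293
  β: GS value = (10 - (-3)·-0.293 - (2)·0.331) / (8) = 1.057;  β ← (1−ω)·1.440 + ω·1.057 = 1.019
  γ: GS value = (7 - (-4)·-0.293 - (3)·1.019) / (11) = 0.252;  γ ← (1−ω)·0.331 + ω·0.252 = 0.244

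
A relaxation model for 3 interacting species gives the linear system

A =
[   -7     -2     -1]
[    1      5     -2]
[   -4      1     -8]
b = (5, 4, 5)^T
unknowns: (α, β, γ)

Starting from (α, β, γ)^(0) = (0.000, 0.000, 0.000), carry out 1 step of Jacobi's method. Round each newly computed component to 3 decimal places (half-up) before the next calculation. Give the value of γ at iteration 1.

-0.625

Iteration 1:
  α = (5 - (-2)·0.000 - (-1)·0.000) / (-7) = -0.714
  β = (4 - (1)·0.000 - (-2)·0.000) / (5) = 0.800
  γ = (5 - (-4)·0.000 - (1)·0.000) / (-8) = -0.625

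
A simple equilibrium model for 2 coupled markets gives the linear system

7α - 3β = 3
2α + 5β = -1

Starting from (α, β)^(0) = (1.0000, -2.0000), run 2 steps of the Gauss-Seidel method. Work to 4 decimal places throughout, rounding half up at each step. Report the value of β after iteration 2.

-0.3665

Iteration 1:
  α = (3 - (-3)·-2.0000) / (7) = -0.4286
  β = (-1 - (2)·-0.4286) / (5) = -0.0286
Iteration 2:
  α = (3 - (-3)·-0.0286) / (7) = 0.4163
  β = (-1 - (2)·0.4163) / (5) = -0.3665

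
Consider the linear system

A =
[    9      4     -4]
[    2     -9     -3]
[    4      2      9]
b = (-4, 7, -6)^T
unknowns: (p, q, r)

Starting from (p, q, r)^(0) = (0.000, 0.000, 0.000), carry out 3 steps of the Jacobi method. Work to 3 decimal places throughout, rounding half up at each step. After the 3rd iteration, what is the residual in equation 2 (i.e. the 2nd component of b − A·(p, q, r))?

Iteration 1:
  p = (-4 - (4)·0.000 - (-4)·0.000) / (9) = -0.444
  q = (7 - (2)·0.000 - (-3)·0.000) / (-9) = -0.778
  r = (-6 - (4)·0.000 - (2)·0.000) / (9) = -0.667
Iteration 2:
  p = (-4 - (4)·-0.778 - (-4)·-0.667) / (9) = -0.395
  q = (7 - (2)·-0.444 - (-3)·-0.667) / (-9) = -0.654
  r = (-6 - (4)·-0.444 - (2)·-0.778) / (9) = -0.296
Iteration 3:
  p = (-4 - (4)·-0.654 - (-4)·-0.296) / (9) = -0.285
  q = (7 - (2)·-0.395 - (-3)·-0.296) / (-9) = -0.767
  r = (-6 - (4)·-0.395 - (2)·-0.654) / (9) = -0.346
Residual b − A·x = (0.249, -0.371, -0.212)

-0.371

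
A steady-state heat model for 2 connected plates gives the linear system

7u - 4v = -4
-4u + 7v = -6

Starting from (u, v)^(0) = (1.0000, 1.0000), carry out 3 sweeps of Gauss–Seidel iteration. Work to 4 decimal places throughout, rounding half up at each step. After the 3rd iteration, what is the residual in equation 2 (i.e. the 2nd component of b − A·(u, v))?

Iteration 1:
  u = (-4 - (-4)·1.0000) / (7) = 0.0000
  v = (-6 - (-4)·0.0000) / (7) = -0.8571
Iteration 2:
  u = (-4 - (-4)·-0.8571) / (7) = -1.0612
  v = (-6 - (-4)·-1.0612) / (7) = -1.4635
Iteration 3:
  u = (-4 - (-4)·-1.4635) / (7) = -1.4077
  v = (-6 - (-4)·-1.4077) / (7) = -1.6615
Residual b − A·x = (-0.7921, -0.0003)

-0.0003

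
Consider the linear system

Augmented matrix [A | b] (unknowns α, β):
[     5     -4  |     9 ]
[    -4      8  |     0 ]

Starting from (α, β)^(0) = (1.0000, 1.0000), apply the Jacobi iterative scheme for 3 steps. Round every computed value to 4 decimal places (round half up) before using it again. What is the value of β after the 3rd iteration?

Iteration 1:
  α = (9 - (-4)·1.0000) / (5) = 2.6000
  β = (0 - (-4)·1.0000) / (8) = 0.5000
Iteration 2:
  α = (9 - (-4)·0.5000) / (5) = 2.2000
  β = (0 - (-4)·2.6000) / (8) = 1.3000
Iteration 3:
  α = (9 - (-4)·1.3000) / (5) = 2.8400
  β = (0 - (-4)·2.2000) / (8) = 1.1000

1.1000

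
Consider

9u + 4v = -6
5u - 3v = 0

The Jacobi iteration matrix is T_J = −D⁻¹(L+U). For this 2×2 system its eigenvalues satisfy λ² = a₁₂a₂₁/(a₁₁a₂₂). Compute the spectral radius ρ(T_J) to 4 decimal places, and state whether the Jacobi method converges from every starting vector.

0.8607

a₁₂a₂₁/(a₁₁a₂₂) = (4)·(5) / ((9)·(-3)) = -0.740741
ρ = √|-0.740741| = √0.740741 = 0.8607
ρ < 1, so Jacobi converges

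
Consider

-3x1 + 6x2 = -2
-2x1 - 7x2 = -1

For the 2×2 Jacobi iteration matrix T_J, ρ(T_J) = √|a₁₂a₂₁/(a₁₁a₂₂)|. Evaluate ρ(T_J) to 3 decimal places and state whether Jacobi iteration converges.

0.756

a₁₂a₂₁/(a₁₁a₂₂) = (6)·(-2) / ((-3)·(-7)) = -0.571429
ρ = √|-0.571429| = √0.571429 = 0.756
ρ < 1, so Jacobi converges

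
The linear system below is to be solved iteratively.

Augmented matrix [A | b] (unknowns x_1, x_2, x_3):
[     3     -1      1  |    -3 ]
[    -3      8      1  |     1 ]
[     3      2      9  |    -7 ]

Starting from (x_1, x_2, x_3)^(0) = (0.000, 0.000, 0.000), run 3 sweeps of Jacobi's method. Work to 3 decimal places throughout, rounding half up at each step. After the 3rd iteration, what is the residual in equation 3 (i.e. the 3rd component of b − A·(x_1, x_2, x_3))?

0.437

Iteration 1:
  x_1 = (-3 - (-1)·0.000 - (1)·0.000) / (3) = -1.000
  x_2 = (1 - (-3)·0.000 - (1)·0.000) / (8) = 0.125
  x_3 = (-7 - (3)·0.000 - (2)·0.000) / (9) = -0.778
Iteration 2:
  x_1 = (-3 - (-1)·0.125 - (1)·-0.778) / (3) = -0.699
  x_2 = (1 - (-3)·-1.000 - (1)·-0.778) / (8) = -0.153
  x_3 = (-7 - (3)·-1.000 - (2)·0.125) / (9) = -0.472
Iteration 3:
  x_1 = (-3 - (-1)·-0.153 - (1)·-0.472) / (3) = -0.894
  x_2 = (1 - (-3)·-0.699 - (1)·-0.472) / (8) = -0.078
  x_3 = (-7 - (3)·-0.699 - (2)·-0.153) / (9) = -0.511
Residual b − A·x = (0.115, -0.547, 0.437)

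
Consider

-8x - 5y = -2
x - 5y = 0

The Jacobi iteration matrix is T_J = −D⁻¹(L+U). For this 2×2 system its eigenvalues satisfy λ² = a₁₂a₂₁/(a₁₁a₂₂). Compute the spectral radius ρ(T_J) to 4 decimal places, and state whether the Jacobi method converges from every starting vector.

a₁₂a₂₁/(a₁₁a₂₂) = (-5)·(1) / ((-8)·(-5)) = -0.125000
ρ = √|-0.125000| = √0.125000 = 0.3536
ρ < 1, so Jacobi converges

0.3536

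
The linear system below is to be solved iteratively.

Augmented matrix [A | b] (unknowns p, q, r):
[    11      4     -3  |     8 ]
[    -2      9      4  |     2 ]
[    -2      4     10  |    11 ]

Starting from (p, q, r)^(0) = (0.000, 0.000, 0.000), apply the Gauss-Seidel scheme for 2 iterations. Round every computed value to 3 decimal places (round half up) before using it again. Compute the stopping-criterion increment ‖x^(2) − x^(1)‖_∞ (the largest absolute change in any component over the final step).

0.450

Iteration 1:
  p = (8 - (4)·0.000 - (-3)·0.000) / (11) = 0.727
  q = (2 - (-2)·0.727 - (4)·0.000) / (9) = 0.384
  r = (11 - (-2)·0.727 - (4)·0.384) / (10) = 1.092
Iteration 2:
  p = (8 - (4)·0.384 - (-3)·1.092) / (11) = 0.885
  q = (2 - (-2)·0.885 - (4)·1.092) / (9) = -0.066
  r = (11 - (-2)·0.885 - (4)·-0.066) / (10) = 1.303
Change: (0.158, -0.450, 0.211) → max |·| = 0.450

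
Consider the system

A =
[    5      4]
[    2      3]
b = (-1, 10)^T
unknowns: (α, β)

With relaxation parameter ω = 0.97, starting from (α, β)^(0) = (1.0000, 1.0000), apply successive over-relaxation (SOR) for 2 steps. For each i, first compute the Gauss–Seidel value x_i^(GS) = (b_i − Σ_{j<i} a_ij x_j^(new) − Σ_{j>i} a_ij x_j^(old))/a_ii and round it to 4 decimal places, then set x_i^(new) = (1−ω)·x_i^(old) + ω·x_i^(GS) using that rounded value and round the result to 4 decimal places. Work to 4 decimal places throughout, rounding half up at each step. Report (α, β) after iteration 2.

Iteration 1:
  α: GS value = (-1 - (4)·1.0000) / (5) = -1.0000;  α ← (1−ω)·1.0000 + ω·-1.0000 = -0.9400
  β: GS value = (10 - (2)·-0.9400) / (3) = 3.9600;  β ← (1−ω)·1.0000 + ω·3.9600 = 3.8712
Iteration 2:
  α: GS value = (-1 - (4)·3.8712) / (5) = -3.2970;  α ← (1−ω)·-0.9400 + ω·-3.2970 = -3.2263
  β: GS value = (10 - (2)·-3.2263) / (3) = 5.4842;  β ← (1−ω)·3.8712 + ω·5.4842 = 5.4358

(-3.2263, 5.4358)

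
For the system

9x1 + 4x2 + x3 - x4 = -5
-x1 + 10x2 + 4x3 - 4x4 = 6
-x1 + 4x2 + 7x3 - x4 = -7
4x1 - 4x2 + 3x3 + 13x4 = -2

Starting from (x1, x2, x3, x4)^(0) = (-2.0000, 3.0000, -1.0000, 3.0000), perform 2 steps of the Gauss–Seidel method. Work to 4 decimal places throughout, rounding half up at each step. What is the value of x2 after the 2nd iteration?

1.8204

Iteration 1:
  x1 = (-5 - (4)·3.0000 - (1)·-1.0000 - (-1)·3.0000) / (9) = -1.4444
  x2 = (6 - (-1)·-1.4444 - (4)·-1.0000 - (-4)·3.0000) / (10) = 2.0556
  x3 = (-7 - (-1)·-1.4444 - (4)·2.0556 - (-1)·3.0000) / (7) = -1.9524
  x4 = (-2 - (4)·-1.4444 - (-4)·2.0556 - (3)·-1.9524) / (13) = 1.3736
Iteration 2:
  x1 = (-5 - (4)·2.0556 - (1)·-1.9524 - (-1)·1.3736) / (9) = -1.0996
  x2 = (6 - (-1)·-1.0996 - (4)·-1.9524 - (-4)·1.3736) / (10) = 1.8204
  x3 = (-7 - (-1)·-1.0996 - (4)·1.8204 - (-1)·1.3736) / (7) = -2.0011
  x4 = (-2 - (4)·-1.0996 - (-4)·1.8204 - (3)·-2.0011) / (13) = 1.2064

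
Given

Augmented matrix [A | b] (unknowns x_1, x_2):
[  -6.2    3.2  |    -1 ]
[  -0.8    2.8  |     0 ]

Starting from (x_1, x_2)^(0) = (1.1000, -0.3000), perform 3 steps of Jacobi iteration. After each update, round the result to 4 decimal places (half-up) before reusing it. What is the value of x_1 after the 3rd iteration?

Iteration 1:
  x_1 = (-1 - (3.2)·-0.3000) / (-6.2) = 0.0065
  x_2 = (0 - (-0.8)·1.1000) / (2.8) = 0.3143
Iteration 2:
  x_1 = (-1 - (3.2)·0.3143) / (-6.2) = 0.3235
  x_2 = (0 - (-0.8)·0.0065) / (2.8) = 0.0019
Iteration 3:
  x_1 = (-1 - (3.2)·0.0019) / (-6.2) = 0.1623
  x_2 = (0 - (-0.8)·0.3235) / (2.8) = 0.0924

0.1623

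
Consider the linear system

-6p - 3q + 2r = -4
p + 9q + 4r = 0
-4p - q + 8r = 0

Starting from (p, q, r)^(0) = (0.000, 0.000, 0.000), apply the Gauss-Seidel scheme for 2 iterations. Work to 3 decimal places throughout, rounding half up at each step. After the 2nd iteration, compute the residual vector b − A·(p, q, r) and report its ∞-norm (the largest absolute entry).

Iteration 1:
  p = (-4 - (-3)·0.000 - (2)·0.000) / (-6) = 0.667
  q = (0 - (1)·0.667 - (4)·0.000) / (9) = -0.074
  r = (0 - (-4)·0.667 - (-1)·-0.074) / (8) = 0.324
Iteration 2:
  p = (-4 - (-3)·-0.074 - (2)·0.324) / (-6) = 0.812
  q = (0 - (1)·0.812 - (4)·0.324) / (9) = -0.234
  r = (0 - (-4)·0.812 - (-1)·-0.234) / (8) = 0.377
Residual b − A·x = (-0.584, -0.214, -0.002); ∞-norm = 0.584

0.584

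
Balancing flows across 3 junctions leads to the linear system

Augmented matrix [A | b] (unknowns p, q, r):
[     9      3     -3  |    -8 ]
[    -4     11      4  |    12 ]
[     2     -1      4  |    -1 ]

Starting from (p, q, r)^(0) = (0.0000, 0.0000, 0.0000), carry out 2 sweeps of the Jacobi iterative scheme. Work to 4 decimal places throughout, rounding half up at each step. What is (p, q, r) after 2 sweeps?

(-1.3359, 0.8586, 0.4672)

Iteration 1:
  p = (-8 - (3)·0.0000 - (-3)·0.0000) / (9) = -0.8889
  q = (12 - (-4)·0.0000 - (4)·0.0000) / (11) = 1.0909
  r = (-1 - (2)·0.0000 - (-1)·0.0000) / (4) = -0.2500
Iteration 2:
  p = (-8 - (3)·1.0909 - (-3)·-0.2500) / (9) = -1.3359
  q = (12 - (-4)·-0.8889 - (4)·-0.2500) / (11) = 0.8586
  r = (-1 - (2)·-0.8889 - (-1)·1.0909) / (4) = 0.4672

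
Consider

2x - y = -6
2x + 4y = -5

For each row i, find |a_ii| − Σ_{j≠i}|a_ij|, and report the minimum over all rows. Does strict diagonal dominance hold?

1

row 1: |2| − (1) = 1
row 2: |4| − (2) = 2
minimum over rows = 1 → strictly diagonally dominant (convergence guaranteed)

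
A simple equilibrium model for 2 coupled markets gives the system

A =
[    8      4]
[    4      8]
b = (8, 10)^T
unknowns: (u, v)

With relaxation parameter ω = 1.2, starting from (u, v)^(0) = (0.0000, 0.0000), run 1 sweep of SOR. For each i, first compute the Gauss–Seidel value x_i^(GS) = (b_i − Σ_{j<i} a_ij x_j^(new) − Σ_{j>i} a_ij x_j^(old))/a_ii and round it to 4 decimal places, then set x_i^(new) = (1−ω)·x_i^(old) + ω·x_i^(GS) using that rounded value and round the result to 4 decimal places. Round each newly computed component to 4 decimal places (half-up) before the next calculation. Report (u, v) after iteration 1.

(1.2000, 0.7800)

Iteration 1:
  u: GS value = (8 - (4)·0.0000) / (8) = 1.0000;  u ← (1−ω)·0.0000 + ω·1.0000 = 1.2000
  v: GS value = (10 - (4)·1.2000) / (8) = 0.6500;  v ← (1−ω)·0.0000 + ω·0.6500 = 0.7800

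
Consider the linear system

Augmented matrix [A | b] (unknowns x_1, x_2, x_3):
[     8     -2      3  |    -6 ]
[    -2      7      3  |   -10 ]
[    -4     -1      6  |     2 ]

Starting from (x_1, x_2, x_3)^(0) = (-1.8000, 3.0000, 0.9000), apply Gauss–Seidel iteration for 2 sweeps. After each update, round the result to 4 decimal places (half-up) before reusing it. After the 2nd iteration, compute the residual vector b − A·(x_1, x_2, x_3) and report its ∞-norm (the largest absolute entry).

Iteration 1:
  x_1 = (-6 - (-2)·3.0000 - (3)·0.9000) / (8) = -0.3375
  x_2 = (-10 - (-2)·-0.3375 - (3)·0.9000) / (7) = -1.9107
  x_3 = (2 - (-4)·-0.3375 - (-1)·-1.9107) / (6) = -0.2101
Iteration 2:
  x_1 = (-6 - (-2)·-1.9107 - (3)·-0.2101) / (8) = -1.1489
  x_2 = (-10 - (-2)·-1.1489 - (3)·-0.2101) / (7) = -1.6668
  x_3 = (2 - (-4)·-1.1489 - (-1)·-1.6668) / (6) = -0.7104
Residual b − A·x = (1.9888, 1.5010, 0.0000); ∞-norm = 1.9888

1.9888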